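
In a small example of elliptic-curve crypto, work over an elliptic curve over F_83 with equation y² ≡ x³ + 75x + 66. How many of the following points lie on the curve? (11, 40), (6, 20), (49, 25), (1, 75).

(11, 40): 40² ≡ 23, rhs ≡ 64 → off.
(6, 20): 20² ≡ 68, rhs ≡ 68 → on.
(49, 25): 25² ≡ 44, rhs ≡ 44 → on.
(1, 75): 75² ≡ 64, rhs ≡ 59 → off.

2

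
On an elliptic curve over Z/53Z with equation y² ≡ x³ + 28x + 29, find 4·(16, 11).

(35, 0)

Write P = (16, 11).
Double-and-add on 4 = (100)₂. Start with P = (16, 11) for the leading 1-bit.
double: tangent at (16, 11): λ = (3·16² + 28)/(2·11) ≡ 1/22. 22⁻¹ ≡ 41 (mod 53) since 22·41 = 902 ≡ 1, so λ ≡ 1·41 ≡ 41.
  x = λ² - 16 - 16 = 1681 - 32 ≡ 6; y = λ·(16 - 6) - 11 ≡ 28. → (6, 28)
double: tangent at (6, 28): λ = (3·6² + 28)/(2·28) ≡ 30/3. 3⁻¹ ≡ 18 (mod 53), so λ ≡ 30·18 ≡ 10.
  x = λ² - 6 - 6 = 100 - 12 ≡ 35; y = λ·(6 - 35) - 28 ≡ 0. → (35, 0)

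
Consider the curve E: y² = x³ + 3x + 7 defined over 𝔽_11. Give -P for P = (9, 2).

-(9, 2) = (9, -2 mod 11) = (9, 9).

(9, 9)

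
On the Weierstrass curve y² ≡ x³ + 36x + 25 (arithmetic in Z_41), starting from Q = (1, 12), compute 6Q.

Repeated addition: build up to 6Q.
2Q: tangent at (1, 12): λ = (3·1² + 36)/(2·12) ≡ 39/24. 24⁻¹ ≡ 12 (mod 41) since 24·12 = 288 ≡ 1, so λ ≡ 39·12 ≡ 17.
  x = λ² - 1 - 1 = 289 - 2 ≡ 0; y = λ·(1 - 0) - 12 ≡ 5. → (0, 5)
3Q: (0, 5) + (1, 12). λ = (12 - 5)/(1 - 0) ≡ 7/1 mod 41. 1⁻¹ ≡ 1 (mod 41) since 1·1 = 1 ≡ 1, so λ ≡ 7.
  x = λ² - 0 - 1 = 49 - 1 ≡ 7; y = λ·(0 - 7) - 5 ≡ 28. → (7, 28)
4Q: (7, 28) + (1, 12). λ = (12 - 28)/(1 - 7) ≡ 25/35 mod 41. 35⁻¹ ≡ 34 (mod 41), so λ ≡ 30.
  x = λ² - 7 - 1 = 900 - 8 ≡ 31; y = λ·(7 - 31) - 28 ≡ 31. → (31, 31)
5Q: (31, 31) + (1, 12). λ = (12 - 31)/(1 - 31) ≡ 22/11 mod 41. 11⁻¹ ≡ 15 (mod 41) since 11·15 = 165 ≡ 1, so λ ≡ 2.
  x = λ² - 31 - 1 = 4 - 32 ≡ 13; y = λ·(31 - 13) - 31 ≡ 5. → (13, 5)
6Q: (13, 5) + (1, 12). λ = (12 - 5)/(1 - 13) ≡ 7/29 mod 41. 29⁻¹ ≡ 17 (mod 41), so λ ≡ 37.
  x = λ² - 13 - 1 = 1369 - 14 ≡ 2; y = λ·(13 - 2) - 5 ≡ 33. → (2, 33)

(2, 33)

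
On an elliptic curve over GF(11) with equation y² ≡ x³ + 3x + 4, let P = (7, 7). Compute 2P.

tangent at (7, 7): λ = (3·7² + 3)/(2·7) ≡ 7/3. 3⁻¹ ≡ 4 (mod 11) since 3·4 = 12 ≡ 1, so λ ≡ 7·4 ≡ 6.
  x = λ² - 7 - 7 = 36 - 14 ≡ 0; y = λ·(7 - 0) - 7 ≡ 2. → (0, 2)

(0, 2)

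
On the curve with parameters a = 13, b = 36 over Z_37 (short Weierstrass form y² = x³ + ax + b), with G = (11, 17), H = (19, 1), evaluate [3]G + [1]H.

First 3G:
Repeated addition: build up to 3G.
2G: tangent at (11, 17): λ = (3·11² + 13)/(2·17) ≡ 6/34. 34⁻¹ ≡ 12 (mod 37), so λ ≡ 6·12 ≡ 35.
  x = λ² - 11 - 11 = 1225 - 22 ≡ 19; y = λ·(11 - 19) - 17 ≡ 36. → (19, 36)
3G: (19, 36) + (11, 17). λ = (17 - 36)/(11 - 19) ≡ 18/29 mod 37. 29⁻¹ ≡ 23 (mod 37), so λ ≡ 7.
  x = λ² - 19 - 11 = 49 - 30 ≡ 19; y = λ·(19 - 19) - 36 ≡ 1. → (19, 1)
3G = (19, 1).
Finally 3G + H:
tangent at (19, 1): λ = (3·19² + 13)/(2·1) ≡ 23/2. 2⁻¹ ≡ 19 (mod 37), so λ ≡ 23·19 ≡ 30.
  x = λ² - 19 - 19 = 900 - 38 ≡ 11; y = λ·(19 - 11) - 1 ≡ 17. → (11, 17)

(11, 17)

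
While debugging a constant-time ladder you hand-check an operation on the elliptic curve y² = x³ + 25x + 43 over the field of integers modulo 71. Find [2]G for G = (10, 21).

tangent at (10, 21): λ = (3·10² + 25)/(2·21) ≡ 41/42. 42⁻¹ ≡ 22 (mod 71) since 42·22 = 924 ≡ 1, so λ ≡ 41·22 ≡ 50.
  x = λ² - 10 - 10 = 2500 - 20 ≡ 66; y = λ·(10 - 66) - 21 ≡ 19. → (66, 19)

(66, 19)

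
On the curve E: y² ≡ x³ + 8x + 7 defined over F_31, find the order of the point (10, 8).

2P: tangent at (10, 8): λ = (3·10² + 8)/(2·8) ≡ 29/16. 16⁻¹ ≡ 2 (mod 31), so λ ≡ 29·2 ≡ 27.
  x = λ² - 10 - 10 = 729 - 20 ≡ 27; y = λ·(10 - 27) - 8 ≡ 29. → (27, 29)
3P: (27, 29) + (10, 8). λ = (8 - 29)/(10 - 27) ≡ 10/14 mod 31. 14⁻¹ ≡ 20 (mod 31) since 14·20 = 280 ≡ 1, so λ ≡ 14.
  x = λ² - 27 - 10 = 196 - 37 ≡ 4; y = λ·(27 - 4) - 29 ≡ 14. → (4, 14)
4P: (4, 14) + (10, 8). λ = (8 - 14)/(10 - 4) ≡ 25/6 mod 31. 6⁻¹ ≡ 26 (mod 31) since 6·26 = 156 ≡ 1, so λ ≡ 30.
  x = λ² - 4 - 10 = 900 - 14 ≡ 18; y = λ·(4 - 18) - 14 ≡ 0. → (18, 0)
5P: (18, 0) + (10, 8). λ = (8 - 0)/(10 - 18) ≡ 8/23 mod 31. 23⁻¹ ≡ 27 (mod 31), so λ ≡ 30.
  x = λ² - 18 - 10 = 900 - 28 ≡ 4; y = λ·(18 - 4) - 0 ≡ 17. → (4, 17)
6P: (4, 17) + (10, 8). λ = (8 - 17)/(10 - 4) ≡ 22/6 mod 31. 6⁻¹ ≡ 26 (mod 31) since 6·26 = 156 ≡ 1, so λ ≡ 14.
  x = λ² - 4 - 10 = 196 - 14 ≡ 27; y = λ·(4 - 27) - 17 ≡ 2. → (27, 2)
7P: (27, 2) + (10, 8). λ = (8 - 2)/(10 - 27) ≡ 6/14 mod 31. 14⁻¹ ≡ 20 (mod 31) since 14·20 = 280 ≡ 1, so λ ≡ 27.
  x = λ² - 27 - 10 = 729 - 37 ≡ 10; y = λ·(27 - 10) - 2 ≡ 23. → (10, 23)
8P: (10, 23) + (10, 8): same x and y₁ ≡ -y₂, so the sum is O.
8P = O, so the order is 8.

8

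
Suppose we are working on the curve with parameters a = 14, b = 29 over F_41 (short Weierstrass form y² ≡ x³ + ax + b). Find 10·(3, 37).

(18, 2)

Write P = (3, 37).
Repeated addition: build up to 10P.
2P: tangent at (3, 37): λ = (3·3² + 14)/(2·37) ≡ 0/33. 33⁻¹ ≡ 5 (mod 41), so λ ≡ 0·5 ≡ 0.
  x = λ² - 3 - 3 = 0 - 6 ≡ 35; y = λ·(3 - 35) - 37 ≡ 4. → (35, 4)
3P: (35, 4) + (3, 37). λ = (37 - 4)/(3 - 35) ≡ 33/9 mod 41. 9⁻¹ ≡ 32 (mod 41), so λ ≡ 31.
  x = λ² - 35 - 3 = 961 - 38 ≡ 21; y = λ·(35 - 21) - 4 ≡ 20. → (21, 20)
4P: (21, 20) + (3, 37). λ = (37 - 20)/(3 - 21) ≡ 17/23 mod 41. 23⁻¹ ≡ 25 (mod 41) since 23·25 = 575 ≡ 1, so λ ≡ 15.
  x = λ² - 21 - 3 = 225 - 24 ≡ 37; y = λ·(21 - 37) - 20 ≡ 27. → (37, 27)
5P: (37, 27) + (3, 37). λ = (37 - 27)/(3 - 37) ≡ 10/7 mod 41. 7⁻¹ ≡ 6 (mod 41), so λ ≡ 19.
  x = λ² - 37 - 3 = 361 - 40 ≡ 34; y = λ·(37 - 34) - 27 ≡ 30. → (34, 30)
6P: (34, 30) + (3, 37). λ = (37 - 30)/(3 - 34) ≡ 7/10 mod 41. 10⁻¹ ≡ 37 (mod 41) since 10·37 = 370 ≡ 1, so λ ≡ 13.
  x = λ² - 34 - 3 = 169 - 37 ≡ 9; y = λ·(34 - 9) - 30 ≡ 8. → (9, 8)
7P: (9, 8) + (3, 37). λ = (37 - 8)/(3 - 9) ≡ 29/35 mod 41. 35⁻¹ ≡ 34 (mod 41), so λ ≡ 2.
  x = λ² - 9 - 3 = 4 - 12 ≡ 33; y = λ·(9 - 33) - 8 ≡ 26. → (33, 26)
8P: (33, 26) + (3, 37). λ = (37 - 26)/(3 - 33) ≡ 11/11 mod 41. 11⁻¹ ≡ 15 (mod 41), so λ ≡ 1.
  x = λ² - 33 - 3 = 1 - 36 ≡ 6; y = λ·(33 - 6) - 26 ≡ 1. → (6, 1)
9P: (6, 1) + (3, 37). λ = (37 - 1)/(3 - 6) ≡ 36/38 mod 41. 38⁻¹ ≡ 27 (mod 41) since 38·27 = 1026 ≡ 1, so λ ≡ 29.
  x = λ² - 6 - 3 = 841 - 9 ≡ 12; y = λ·(6 - 12) - 1 ≡ 30. → (12, 30)
10P: (12, 30) + (3, 37). λ = (37 - 30)/(3 - 12) ≡ 7/32 mod 41. 32⁻¹ ≡ 9 (mod 41) since 32·9 = 288 ≡ 1, so λ ≡ 22.
  x = λ² - 12 - 3 = 484 - 15 ≡ 18; y = λ·(12 - 18) - 30 ≡ 2. → (18, 2)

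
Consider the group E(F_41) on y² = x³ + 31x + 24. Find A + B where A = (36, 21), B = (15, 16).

(8, 13)

(36, 21) + (15, 16). λ = (16 - 21)/(15 - 36) ≡ 36/20 mod 41. 20⁻¹ ≡ 39 (mod 41), so λ ≡ 10.
  x = λ² - 36 - 15 = 100 - 51 ≡ 8; y = λ·(36 - 8) - 21 ≡ 13. → (8, 13)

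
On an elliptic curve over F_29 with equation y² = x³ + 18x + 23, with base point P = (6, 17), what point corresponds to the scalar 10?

(21, 18)

Double-and-add on 10 = (1010)₂. Start with P = (6, 17) for the leading 1-bit.
double: tangent at (6, 17): λ = (3·6² + 18)/(2·17) ≡ 10/5. 5⁻¹ ≡ 6 (mod 29) since 5·6 = 30 ≡ 1, so λ ≡ 10·6 ≡ 2.
  x = λ² - 6 - 6 = 4 - 12 ≡ 21; y = λ·(6 - 21) - 17 ≡ 11. → (21, 11)
double: tangent at (21, 11): λ = (3·21² + 18)/(2·11) ≡ 7/22. 22⁻¹ ≡ 4 (mod 29), so λ ≡ 7·4 ≡ 28.
  x = λ² - 21 - 21 = 784 - 42 ≡ 17; y = λ·(21 - 17) - 11 ≡ 14. → (17, 14)
add P: (17, 14) + (6, 17). λ = (17 - 14)/(6 - 17) ≡ 3/18 mod 29. 18⁻¹ ≡ 21 (mod 29) since 18·21 = 378 ≡ 1, so λ ≡ 5.
  x = λ² - 17 - 6 = 25 - 23 ≡ 2; y = λ·(17 - 2) - 14 ≡ 3. → (2, 3)
double: tangent at (2, 3): λ = (3·2² + 18)/(2·3) ≡ 1/6. 6⁻¹ ≡ 5 (mod 29), so λ ≡ 1·5 ≡ 5.
  x = λ² - 2 - 2 = 25 - 4 ≡ 21; y = λ·(2 - 21) - 3 ≡ 18. → (21, 18)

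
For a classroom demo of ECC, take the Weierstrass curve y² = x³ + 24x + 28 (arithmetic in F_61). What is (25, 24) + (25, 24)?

tangent at (25, 24): λ = (3·25² + 24)/(2·24) ≡ 8/48. 48⁻¹ ≡ 14 (mod 61), so λ ≡ 8·14 ≡ 51.
  x = λ² - 25 - 25 = 2601 - 50 ≡ 50; y = λ·(25 - 50) - 24 ≡ 43. → (50, 43)

(50, 43)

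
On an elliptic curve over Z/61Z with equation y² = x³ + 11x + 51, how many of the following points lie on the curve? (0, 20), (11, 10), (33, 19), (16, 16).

(0, 20): 20² ≡ 34, rhs ≡ 51 → off.
(11, 10): 10² ≡ 39, rhs ≡ 39 → on.
(33, 19): 19² ≡ 56, rhs ≡ 56 → on.
(16, 16): 16² ≡ 12, rhs ≡ 53 → off.

2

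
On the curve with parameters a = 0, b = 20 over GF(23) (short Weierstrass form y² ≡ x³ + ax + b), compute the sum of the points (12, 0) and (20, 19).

(20, 4)

(12, 0) + (20, 19). λ = (19 - 0)/(20 - 12) ≡ 19/8 mod 23. 8⁻¹ ≡ 3 (mod 23) since 8·3 = 24 ≡ 1, so λ ≡ 11.
  x = λ² - 12 - 20 = 121 - 32 ≡ 20; y = λ·(12 - 20) - 0 ≡ 4. → (20, 4)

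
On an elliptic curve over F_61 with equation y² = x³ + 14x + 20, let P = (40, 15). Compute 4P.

(8, 41)

Double-and-add on 4 = (100)₂. Start with P = (40, 15) for the leading 1-bit.
double: tangent at (40, 15): λ = (3·40² + 14)/(2·15) ≡ 56/30. 30⁻¹ ≡ 59 (mod 61) since 30·59 = 1770 ≡ 1, so λ ≡ 56·59 ≡ 10.
  x = λ² - 40 - 40 = 100 - 80 ≡ 20; y = λ·(40 - 20) - 15 ≡ 2. → (20, 2)
double: tangent at (20, 2): λ = (3·20² + 14)/(2·2) ≡ 55/4. 4⁻¹ ≡ 46 (mod 61), so λ ≡ 55·46 ≡ 29.
  x = λ² - 20 - 20 = 841 - 40 ≡ 8; y = λ·(20 - 8) - 2 ≡ 41. → (8, 41)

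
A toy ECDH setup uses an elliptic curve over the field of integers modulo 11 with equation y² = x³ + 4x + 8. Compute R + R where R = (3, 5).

(9, 5)

tangent at (3, 5): λ = (3·3² + 4)/(2·5) ≡ 9/10. 10⁻¹ ≡ 10 (mod 11) since 10·10 = 100 ≡ 1, so λ ≡ 9·10 ≡ 2.
  x = λ² - 3 - 3 = 4 - 6 ≡ 9; y = λ·(3 - 9) - 5 ≡ 5. → (9, 5)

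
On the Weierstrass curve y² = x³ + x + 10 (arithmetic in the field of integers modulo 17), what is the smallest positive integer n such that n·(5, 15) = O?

2P: tangent at (5, 15): λ = (3·5² + 1)/(2·15) ≡ 8/13. 13⁻¹ ≡ 4 (mod 17), so λ ≡ 8·4 ≡ 15.
  x = λ² - 5 - 5 = 225 - 10 ≡ 11; y = λ·(5 - 11) - 15 ≡ 14. → (11, 14)
3P: (11, 14) + (5, 15). λ = (15 - 14)/(5 - 11) ≡ 1/11 mod 17. 11⁻¹ ≡ 14 (mod 17), so λ ≡ 14.
  x = λ² - 11 - 5 = 196 - 16 ≡ 10; y = λ·(11 - 10) - 14 ≡ 0. → (10, 0)
4P: (10, 0) + (5, 15). λ = (15 - 0)/(5 - 10) ≡ 15/12 mod 17. 12⁻¹ ≡ 10 (mod 17), so λ ≡ 14.
  x = λ² - 10 - 5 = 196 - 15 ≡ 11; y = λ·(10 - 11) - 0 ≡ 3. → (11, 3)
5P: (11, 3) + (5, 15). λ = (15 - 3)/(5 - 11) ≡ 12/11 mod 17. 11⁻¹ ≡ 14 (mod 17), so λ ≡ 15.
  x = λ² - 11 - 5 = 225 - 16 ≡ 5; y = λ·(11 - 5) - 3 ≡ 2. → (5, 2)
6P: (5, 2) + (5, 15): same x and y₁ ≡ -y₂, so the sum is O.
6P = O, so the order is 6.

6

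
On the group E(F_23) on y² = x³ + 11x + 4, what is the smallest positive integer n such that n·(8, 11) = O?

11

2P: tangent at (8, 11): λ = (3·8² + 11)/(2·11) ≡ 19/22. 22⁻¹ ≡ 22 (mod 23), so λ ≡ 19·22 ≡ 4.
  x = λ² - 8 - 8 = 16 - 16 ≡ 0; y = λ·(8 - 0) - 11 ≡ 21. → (0, 21)
3P: (0, 21) + (8, 11). λ = (11 - 21)/(8 - 0) ≡ 13/8 mod 23. 8⁻¹ ≡ 3 (mod 23) since 8·3 = 24 ≡ 1, so λ ≡ 16.
  x = λ² - 0 - 8 = 256 - 8 ≡ 18; y = λ·(0 - 18) - 21 ≡ 13. → (18, 13)
4P: (18, 13) + (8, 11). λ = (11 - 13)/(8 - 18) ≡ 21/13 mod 23. 13⁻¹ ≡ 16 (mod 23), so λ ≡ 14.
  x = λ² - 18 - 8 = 196 - 26 ≡ 9; y = λ·(18 - 9) - 13 ≡ 21. → (9, 21)
5P: (9, 21) + (8, 11). λ = (11 - 21)/(8 - 9) ≡ 13/22 mod 23. 22⁻¹ ≡ 22 (mod 23), so λ ≡ 10.
  x = λ² - 9 - 8 = 100 - 17 ≡ 14; y = λ·(9 - 14) - 21 ≡ 21. → (14, 21)
6P: (14, 21) + (8, 11). λ = (11 - 21)/(8 - 14) ≡ 13/17 mod 23. 17⁻¹ ≡ 19 (mod 23), so λ ≡ 17.
  x = λ² - 14 - 8 = 289 - 22 ≡ 14; y = λ·(14 - 14) - 21 ≡ 2. → (14, 2)
7P: (14, 2) + (8, 11). λ = (11 - 2)/(8 - 14) ≡ 9/17 mod 23. 17⁻¹ ≡ 19 (mod 23), so λ ≡ 10.
  x = λ² - 14 - 8 = 100 - 22 ≡ 9; y = λ·(14 - 9) - 2 ≡ 2. → (9, 2)
8P: (9, 2) + (8, 11). λ = (11 - 2)/(8 - 9) ≡ 9/22 mod 23. 22⁻¹ ≡ 22 (mod 23) since 22·22 = 484 ≡ 1, so λ ≡ 14.
  x = λ² - 9 - 8 = 196 - 17 ≡ 18; y = λ·(9 - 18) - 2 ≡ 10. → (18, 10)
9P: (18, 10) + (8, 11). λ = (11 - 10)/(8 - 18) ≡ 1/13 mod 23. 13⁻¹ ≡ 16 (mod 23) since 13·16 = 208 ≡ 1, so λ ≡ 16.
  x = λ² - 18 - 8 = 256 - 26 ≡ 0; y = λ·(18 - 0) - 10 ≡ 2. → (0, 2)
10P: (0, 2) + (8, 11). λ = (11 - 2)/(8 - 0) ≡ 9/8 mod 23. 8⁻¹ ≡ 3 (mod 23) since 8·3 = 24 ≡ 1, so λ ≡ 4.
  x = λ² - 0 - 8 = 16 - 8 ≡ 8; y = λ·(0 - 8) - 2 ≡ 12. → (8, 12)
11P: (8, 12) + (8, 11): same x and y₁ ≡ -y₂, so the sum is O.
11P = O, so the order is 11.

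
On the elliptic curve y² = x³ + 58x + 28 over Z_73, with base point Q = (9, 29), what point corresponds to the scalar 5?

(49, 54)

Repeated addition: build up to 5Q.
2Q: tangent at (9, 29): λ = (3·9² + 58)/(2·29) ≡ 9/58. 58⁻¹ ≡ 34 (mod 73) since 58·34 = 1972 ≡ 1, so λ ≡ 9·34 ≡ 14.
  x = λ² - 9 - 9 = 196 - 18 ≡ 32; y = λ·(9 - 32) - 29 ≡ 14. → (32, 14)
3Q: (32, 14) + (9, 29). λ = (29 - 14)/(9 - 32) ≡ 15/50 mod 73. 50⁻¹ ≡ 19 (mod 73), so λ ≡ 66.
  x = λ² - 32 - 9 = 4356 - 41 ≡ 8; y = λ·(32 - 8) - 14 ≡ 37. → (8, 37)
4Q: (8, 37) + (9, 29). λ = (29 - 37)/(9 - 8) ≡ 65/1 mod 73. 1⁻¹ ≡ 1 (mod 73) since 1·1 = 1 ≡ 1, so λ ≡ 65.
  x = λ² - 8 - 9 = 4225 - 17 ≡ 47; y = λ·(8 - 47) - 37 ≡ 56. → (47, 56)
5Q: (47, 56) + (9, 29). λ = (29 - 56)/(9 - 47) ≡ 46/35 mod 73. 35⁻¹ ≡ 48 (mod 73) since 35·48 = 1680 ≡ 1, so λ ≡ 18.
  x = λ² - 47 - 9 = 324 - 56 ≡ 49; y = λ·(47 - 49) - 56 ≡ 54. → (49, 54)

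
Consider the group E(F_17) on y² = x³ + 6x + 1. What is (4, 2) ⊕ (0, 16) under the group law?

(4, 2) + (0, 16). λ = (16 - 2)/(0 - 4) ≡ 14/13 mod 17. 13⁻¹ ≡ 4 (mod 17), so λ ≡ 5.
  x = λ² - 4 - 0 = 25 - 4 ≡ 4; y = λ·(4 - 4) - 2 ≡ 15. → (4, 15)

(4, 15)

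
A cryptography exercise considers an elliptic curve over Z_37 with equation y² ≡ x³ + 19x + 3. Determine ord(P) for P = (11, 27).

8

2P: tangent at (11, 27): λ = (3·11² + 19)/(2·27) ≡ 12/17. 17⁻¹ ≡ 24 (mod 37) since 17·24 = 408 ≡ 1, so λ ≡ 12·24 ≡ 29.
  x = λ² - 11 - 11 = 841 - 22 ≡ 5; y = λ·(11 - 5) - 27 ≡ 36. → (5, 36)
3P: (5, 36) + (11, 27). λ = (27 - 36)/(11 - 5) ≡ 28/6 mod 37. 6⁻¹ ≡ 31 (mod 37), so λ ≡ 17.
  x = λ² - 5 - 11 = 289 - 16 ≡ 14; y = λ·(5 - 14) - 36 ≡ 33. → (14, 33)
4P: (14, 33) + (11, 27). λ = (27 - 33)/(11 - 14) ≡ 31/34 mod 37. 34⁻¹ ≡ 12 (mod 37), so λ ≡ 2.
  x = λ² - 14 - 11 = 4 - 25 ≡ 16; y = λ·(14 - 16) - 33 ≡ 0. → (16, 0)
5P: (16, 0) + (11, 27). λ = (27 - 0)/(11 - 16) ≡ 27/32 mod 37. 32⁻¹ ≡ 22 (mod 37), so λ ≡ 2.
  x = λ² - 16 - 11 = 4 - 27 ≡ 14; y = λ·(16 - 14) - 0 ≡ 4. → (14, 4)
6P: (14, 4) + (11, 27). λ = (27 - 4)/(11 - 14) ≡ 23/34 mod 37. 34⁻¹ ≡ 12 (mod 37), so λ ≡ 17.
  x = λ² - 14 - 11 = 289 - 25 ≡ 5; y = λ·(14 - 5) - 4 ≡ 1. → (5, 1)
7P: (5, 1) + (11, 27). λ = (27 - 1)/(11 - 5) ≡ 26/6 mod 37. 6⁻¹ ≡ 31 (mod 37), so λ ≡ 29.
  x = λ² - 5 - 11 = 841 - 16 ≡ 11; y = λ·(5 - 11) - 1 ≡ 10. → (11, 10)
8P: (11, 10) + (11, 27): same x and y₁ ≡ -y₂, so the sum is O.
8P = O, so the order is 8.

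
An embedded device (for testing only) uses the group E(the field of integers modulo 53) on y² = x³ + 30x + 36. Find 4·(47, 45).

Write Q = (47, 45).
Double-and-add on 4 = (100)₂. Start with Q = (47, 45) for the leading 1-bit.
double: tangent at (47, 45): λ = (3·47² + 30)/(2·45) ≡ 32/37. 37⁻¹ ≡ 43 (mod 53), so λ ≡ 32·43 ≡ 51.
  x = λ² - 47 - 47 = 2601 - 94 ≡ 16; y = λ·(47 - 16) - 45 ≡ 52. → (16, 52)
double: tangent at (16, 52): λ = (3·16² + 30)/(2·52) ≡ 3/51. 51⁻¹ ≡ 26 (mod 53) since 51·26 = 1326 ≡ 1, so λ ≡ 3·26 ≡ 25.
  x = λ² - 16 - 16 = 625 - 32 ≡ 10; y = λ·(16 - 10) - 52 ≡ 45. → (10, 45)

(10, 45)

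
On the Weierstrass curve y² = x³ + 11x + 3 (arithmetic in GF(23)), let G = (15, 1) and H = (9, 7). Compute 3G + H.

First 3G:
Repeated addition: build up to 3G.
2G: tangent at (15, 1): λ = (3·15² + 11)/(2·1) ≡ 19/2. 2⁻¹ ≡ 12 (mod 23), so λ ≡ 19·12 ≡ 21.
  x = λ² - 15 - 15 = 441 - 30 ≡ 20; y = λ·(15 - 20) - 1 ≡ 9. → (20, 9)
3G: (20, 9) + (15, 1). λ = (1 - 9)/(15 - 20) ≡ 15/18 mod 23. 18⁻¹ ≡ 9 (mod 23) since 18·9 = 162 ≡ 1, so λ ≡ 20.
  x = λ² - 20 - 15 = 400 - 35 ≡ 20; y = λ·(20 - 20) - 9 ≡ 14. → (20, 14)
3G = (20, 14).
Finally 3G + H:
(20, 14) + (9, 7). λ = (7 - 14)/(9 - 20) ≡ 16/12 mod 23. 12⁻¹ ≡ 2 (mod 23), so λ ≡ 9.
  x = λ² - 20 - 9 = 81 - 29 ≡ 6; y = λ·(20 - 6) - 14 ≡ 20. → (6, 20)

(6, 20)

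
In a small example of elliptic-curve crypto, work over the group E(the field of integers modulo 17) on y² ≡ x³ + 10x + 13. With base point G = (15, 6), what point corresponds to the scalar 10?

Double-and-add on 10 = (1010)₂. Start with G = (15, 6) for the leading 1-bit.
double: tangent at (15, 6): λ = (3·15² + 10)/(2·6) ≡ 5/12. 12⁻¹ ≡ 10 (mod 17) since 12·10 = 120 ≡ 1, so λ ≡ 5·10 ≡ 16.
  x = λ² - 15 - 15 = 256 - 30 ≡ 5; y = λ·(15 - 5) - 6 ≡ 1. → (5, 1)
double: tangent at (5, 1): λ = (3·5² + 10)/(2·1) ≡ 0/2. 2⁻¹ ≡ 9 (mod 17), so λ ≡ 0·9 ≡ 0.
  x = λ² - 5 - 5 = 0 - 10 ≡ 7; y = λ·(5 - 7) - 1 ≡ 16. → (7, 16)
add G: (7, 16) + (15, 6). λ = (6 - 16)/(15 - 7) ≡ 7/8 mod 17. 8⁻¹ ≡ 15 (mod 17), so λ ≡ 3.
  x = λ² - 7 - 15 = 9 - 22 ≡ 4; y = λ·(7 - 4) - 16 ≡ 10. → (4, 10)
double: tangent at (4, 10): λ = (3·4² + 10)/(2·10) ≡ 7/3. 3⁻¹ ≡ 6 (mod 17), so λ ≡ 7·6 ≡ 8.
  x = λ² - 4 - 4 = 64 - 8 ≡ 5; y = λ·(4 - 5) - 10 ≡ 16. → (5, 16)

(5, 16)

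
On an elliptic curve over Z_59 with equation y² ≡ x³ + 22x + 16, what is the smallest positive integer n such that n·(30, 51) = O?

4

2P: tangent at (30, 51): λ = (3·30² + 22)/(2·51) ≡ 8/43. 43⁻¹ ≡ 11 (mod 59), so λ ≡ 8·11 ≡ 29.
  x = λ² - 30 - 30 = 841 - 60 ≡ 14; y = λ·(30 - 14) - 51 ≡ 0. → (14, 0)
3P: (14, 0) + (30, 51). λ = (51 - 0)/(30 - 14) ≡ 51/16 mod 59. 16⁻¹ ≡ 48 (mod 59), so λ ≡ 29.
  x = λ² - 14 - 30 = 841 - 44 ≡ 30; y = λ·(14 - 30) - 0 ≡ 8. → (30, 8)
4P: (30, 8) + (30, 51): same x and y₁ ≡ -y₂, so the sum is O.
4P = O, so the order is 4.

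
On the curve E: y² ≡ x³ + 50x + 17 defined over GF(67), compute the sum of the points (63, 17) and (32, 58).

(48, 28)

(63, 17) + (32, 58). λ = (58 - 17)/(32 - 63) ≡ 41/36 mod 67. 36⁻¹ ≡ 54 (mod 67) since 36·54 = 1944 ≡ 1, so λ ≡ 3.
  x = λ² - 63 - 32 = 9 - 95 ≡ 48; y = λ·(63 - 48) - 17 ≡ 28. → (48, 28)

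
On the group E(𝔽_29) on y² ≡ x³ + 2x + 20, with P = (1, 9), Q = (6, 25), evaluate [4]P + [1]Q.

(6, 4)

First 4P:
Double-and-add on 4 = (100)₂. Start with P = (1, 9) for the leading 1-bit.
double: tangent at (1, 9): λ = (3·1² + 2)/(2·9) ≡ 5/18. 18⁻¹ ≡ 21 (mod 29), so λ ≡ 5·21 ≡ 18.
  x = λ² - 1 - 1 = 324 - 2 ≡ 3; y = λ·(1 - 3) - 9 ≡ 13. → (3, 13)
double: tangent at (3, 13): λ = (3·3² + 2)/(2·13) ≡ 0/26. 26⁻¹ ≡ 19 (mod 29), so λ ≡ 0·19 ≡ 0.
  x = λ² - 3 - 3 = 0 - 6 ≡ 23; y = λ·(3 - 23) - 13 ≡ 16. → (23, 16)
4P = (23, 16).
Finally 4P + Q:
(23, 16) + (6, 25). λ = (25 - 16)/(6 - 23) ≡ 9/12 mod 29. 12⁻¹ ≡ 17 (mod 29) since 12·17 = 204 ≡ 1, so λ ≡ 8.
  x = λ² - 23 - 6 = 64 - 29 ≡ 6; y = λ·(23 - 6) - 16 ≡ 4. → (6, 4)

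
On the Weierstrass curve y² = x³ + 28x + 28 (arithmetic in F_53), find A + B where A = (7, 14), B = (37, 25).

(47, 42)

(7, 14) + (37, 25). λ = (25 - 14)/(37 - 7) ≡ 11/30 mod 53. 30⁻¹ ≡ 23 (mod 53), so λ ≡ 41.
  x = λ² - 7 - 37 = 1681 - 44 ≡ 47; y = λ·(7 - 47) - 14 ≡ 42. → (47, 42)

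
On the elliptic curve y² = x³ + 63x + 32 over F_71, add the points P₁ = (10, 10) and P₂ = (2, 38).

(18, 18)

(10, 10) + (2, 38). λ = (38 - 10)/(2 - 10) ≡ 28/63 mod 71. 63⁻¹ ≡ 62 (mod 71), so λ ≡ 32.
  x = λ² - 10 - 2 = 1024 - 12 ≡ 18; y = λ·(10 - 18) - 10 ≡ 18. → (18, 18)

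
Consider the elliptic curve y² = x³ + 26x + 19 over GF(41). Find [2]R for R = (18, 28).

tangent at (18, 28): λ = (3·18² + 26)/(2·28) ≡ 14/15. 15⁻¹ ≡ 11 (mod 41) since 15·11 = 165 ≡ 1, so λ ≡ 14·11 ≡ 31.
  x = λ² - 18 - 18 = 961 - 36 ≡ 23; y = λ·(18 - 23) - 28 ≡ 22. → (23, 22)

(23, 22)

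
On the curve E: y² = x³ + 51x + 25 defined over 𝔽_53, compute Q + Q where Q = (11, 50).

(22, 20)

tangent at (11, 50): λ = (3·11² + 51)/(2·50) ≡ 43/47. 47⁻¹ ≡ 44 (mod 53) since 47·44 = 2068 ≡ 1, so λ ≡ 43·44 ≡ 37.
  x = λ² - 11 - 11 = 1369 - 22 ≡ 22; y = λ·(11 - 22) - 50 ≡ 20. → (22, 20)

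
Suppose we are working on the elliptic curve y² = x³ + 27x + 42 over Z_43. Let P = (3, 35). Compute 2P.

(41, 18)

tangent at (3, 35): λ = (3·3² + 27)/(2·35) ≡ 11/27. 27⁻¹ ≡ 8 (mod 43), so λ ≡ 11·8 ≡ 2.
  x = λ² - 3 - 3 = 4 - 6 ≡ 41; y = λ·(3 - 41) - 35 ≡ 18. → (41, 18)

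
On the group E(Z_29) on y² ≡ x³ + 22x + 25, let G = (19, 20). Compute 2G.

tangent at (19, 20): λ = (3·19² + 22)/(2·20) ≡ 3/11. 11⁻¹ ≡ 8 (mod 29), so λ ≡ 3·8 ≡ 24.
  x = λ² - 19 - 19 = 576 - 38 ≡ 16; y = λ·(19 - 16) - 20 ≡ 23. → (16, 23)

(16, 23)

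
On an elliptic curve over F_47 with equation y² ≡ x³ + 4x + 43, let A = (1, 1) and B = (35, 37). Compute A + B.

(17, 18)

(1, 1) + (35, 37). λ = (37 - 1)/(35 - 1) ≡ 36/34 mod 47. 34⁻¹ ≡ 18 (mod 47), so λ ≡ 37.
  x = λ² - 1 - 35 = 1369 - 36 ≡ 17; y = λ·(1 - 17) - 1 ≡ 18. → (17, 18)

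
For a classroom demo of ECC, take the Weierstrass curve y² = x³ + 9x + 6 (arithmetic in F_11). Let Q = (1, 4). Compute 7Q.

(7, 4)

Double-and-add on 7 = (111)₂. Start with Q = (1, 4) for the leading 1-bit.
double: tangent at (1, 4): λ = (3·1² + 9)/(2·4) ≡ 1/8. 8⁻¹ ≡ 7 (mod 11), so λ ≡ 1·7 ≡ 7.
  x = λ² - 1 - 1 = 49 - 2 ≡ 3; y = λ·(1 - 3) - 4 ≡ 4. → (3, 4)
add Q: (3, 4) + (1, 4). λ = (4 - 4)/(1 - 3) ≡ 0/9 mod 11. 9⁻¹ ≡ 5 (mod 11), so λ ≡ 0.
  x = λ² - 3 - 1 = 0 - 4 ≡ 7; y = λ·(3 - 7) - 4 ≡ 7. → (7, 7)
double: tangent at (7, 7): λ = (3·7² + 9)/(2·7) ≡ 2/3. 3⁻¹ ≡ 4 (mod 11) since 3·4 = 12 ≡ 1, so λ ≡ 2·4 ≡ 8.
  x = λ² - 7 - 7 = 64 - 14 ≡ 6; y = λ·(7 - 6) - 7 ≡ 1. → (6, 1)
add Q: (6, 1) + (1, 4). λ = (4 - 1)/(1 - 6) ≡ 3/6 mod 11. 6⁻¹ ≡ 2 (mod 11), so λ ≡ 6.
  x = λ² - 6 - 1 = 36 - 7 ≡ 7; y = λ·(6 - 7) - 1 ≡ 4. → (7, 4)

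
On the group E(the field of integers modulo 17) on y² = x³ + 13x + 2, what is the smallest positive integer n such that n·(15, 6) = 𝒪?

6

2P: tangent at (15, 6): λ = (3·15² + 13)/(2·6) ≡ 8/12. 12⁻¹ ≡ 10 (mod 17), so λ ≡ 8·10 ≡ 12.
  x = λ² - 15 - 15 = 144 - 30 ≡ 12; y = λ·(15 - 12) - 6 ≡ 13. → (12, 13)
3P: (12, 13) + (15, 6). λ = (6 - 13)/(15 - 12) ≡ 10/3 mod 17. 3⁻¹ ≡ 6 (mod 17) since 3·6 = 18 ≡ 1, so λ ≡ 9.
  x = λ² - 12 - 15 = 81 - 27 ≡ 3; y = λ·(12 - 3) - 13 ≡ 0. → (3, 0)
4P: (3, 0) + (15, 6). λ = (6 - 0)/(15 - 3) ≡ 6/12 mod 17. 12⁻¹ ≡ 10 (mod 17) since 12·10 = 120 ≡ 1, so λ ≡ 9.
  x = λ² - 3 - 15 = 81 - 18 ≡ 12; y = λ·(3 - 12) - 0 ≡ 4. → (12, 4)
5P: (12, 4) + (15, 6). λ = (6 - 4)/(15 - 12) ≡ 2/3 mod 17. 3⁻¹ ≡ 6 (mod 17), so λ ≡ 12.
  x = λ² - 12 - 15 = 144 - 27 ≡ 15; y = λ·(12 - 15) - 4 ≡ 11. → (15, 11)
6P: (15, 11) + (15, 6): same x and y₁ ≡ -y₂, so the sum is 𝒪.
6P = 𝒪, so the order is 6.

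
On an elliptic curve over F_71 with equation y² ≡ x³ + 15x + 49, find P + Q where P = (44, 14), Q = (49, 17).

(38, 18)

(44, 14) + (49, 17). λ = (17 - 14)/(49 - 44) ≡ 3/5 mod 71. 5⁻¹ ≡ 57 (mod 71) since 5·57 = 285 ≡ 1, so λ ≡ 29.
  x = λ² - 44 - 49 = 841 - 93 ≡ 38; y = λ·(44 - 38) - 14 ≡ 18. → (38, 18)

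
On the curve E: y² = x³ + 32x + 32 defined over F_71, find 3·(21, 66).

(36, 46)

Write G = (21, 66).
Repeated addition: build up to 3G.
2G: tangent at (21, 66): λ = (3·21² + 32)/(2·66) ≡ 6/61. 61⁻¹ ≡ 7 (mod 71), so λ ≡ 6·7 ≡ 42.
  x = λ² - 21 - 21 = 1764 - 42 ≡ 18; y = λ·(21 - 18) - 66 ≡ 60. → (18, 60)
3G: (18, 60) + (21, 66). λ = (66 - 60)/(21 - 18) ≡ 6/3 mod 71. 3⁻¹ ≡ 24 (mod 71), so λ ≡ 2.
  x = λ² - 18 - 21 = 4 - 39 ≡ 36; y = λ·(18 - 36) - 60 ≡ 46. → (36, 46)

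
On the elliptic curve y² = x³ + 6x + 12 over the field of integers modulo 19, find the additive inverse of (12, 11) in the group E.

(12, 8)

-(12, 11) = (12, -11 mod 19) = (12, 8).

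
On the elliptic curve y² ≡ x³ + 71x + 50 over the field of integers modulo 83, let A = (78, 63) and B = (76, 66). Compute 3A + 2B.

(8, 47)

First 3A:
Repeated addition: build up to 3A.
2A: tangent at (78, 63): λ = (3·78² + 71)/(2·63) ≡ 63/43. 43⁻¹ ≡ 56 (mod 83) since 43·56 = 2408 ≡ 1, so λ ≡ 63·56 ≡ 42.
  x = λ² - 78 - 78 = 1764 - 156 ≡ 31; y = λ·(78 - 31) - 63 ≡ 2. → (31, 2)
3A: (31, 2) + (78, 63). λ = (63 - 2)/(78 - 31) ≡ 61/47 mod 83. 47⁻¹ ≡ 53 (mod 83), so λ ≡ 79.
  x = λ² - 31 - 78 = 6241 - 109 ≡ 73; y = λ·(31 - 73) - 2 ≡ 0. → (73, 0)
3A = (73, 0).
Next 2B:
Repeated addition: build up to 2B.
2B: tangent at (76, 66): λ = (3·76² + 71)/(2·66) ≡ 52/49. 49⁻¹ ≡ 61 (mod 83), so λ ≡ 52·61 ≡ 18.
  x = λ² - 76 - 76 = 324 - 152 ≡ 6; y = λ·(76 - 6) - 66 ≡ 32. → (6, 32)
2B = (6, 32).
Finally 3A + 2B:
(73, 0) + (6, 32). λ = (32 - 0)/(6 - 73) ≡ 32/16 mod 83. 16⁻¹ ≡ 26 (mod 83) since 16·26 = 416 ≡ 1, so λ ≡ 2.
  x = λ² - 73 - 6 = 4 - 79 ≡ 8; y = λ·(73 - 8) - 0 ≡ 47. → (8, 47)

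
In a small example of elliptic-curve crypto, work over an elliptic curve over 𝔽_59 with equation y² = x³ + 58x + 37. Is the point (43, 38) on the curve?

yes

y² = 38² ≡ 28; x³ + 58x + 37 = 82038 ≡ 28 (mod 59). 28 = 28.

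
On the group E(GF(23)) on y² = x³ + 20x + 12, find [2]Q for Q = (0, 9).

(16, 9)

tangent at (0, 9): λ = (3·0² + 20)/(2·9) ≡ 20/18. 18⁻¹ ≡ 9 (mod 23), so λ ≡ 20·9 ≡ 19.
  x = λ² - 0 - 0 = 361 - 0 ≡ 16; y = λ·(0 - 16) - 9 ≡ 9. → (16, 9)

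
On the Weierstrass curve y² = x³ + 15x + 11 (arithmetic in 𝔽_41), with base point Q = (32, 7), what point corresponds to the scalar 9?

(22, 1)

Double-and-add on 9 = (1001)₂. Start with Q = (32, 7) for the leading 1-bit.
double: tangent at (32, 7): λ = (3·32² + 15)/(2·7) ≡ 12/14. 14⁻¹ ≡ 3 (mod 41), so λ ≡ 12·3 ≡ 36.
  x = λ² - 32 - 32 = 1296 - 64 ≡ 2; y = λ·(32 - 2) - 7 ≡ 7. → (2, 7)
double: tangent at (2, 7): λ = (3·2² + 15)/(2·7) ≡ 27/14. 14⁻¹ ≡ 3 (mod 41), so λ ≡ 27·3 ≡ 40.
  x = λ² - 2 - 2 = 1600 - 4 ≡ 38; y = λ·(2 - 38) - 7 ≡ 29. → (38, 29)
double: tangent at (38, 29): λ = (3·38² + 15)/(2·29) ≡ 1/17. 17⁻¹ ≡ 29 (mod 41) since 17·29 = 493 ≡ 1, so λ ≡ 1·29 ≡ 29.
  x = λ² - 38 - 38 = 841 - 76 ≡ 27; y = λ·(38 - 27) - 29 ≡ 3. → (27, 3)
add Q: (27, 3) + (32, 7). λ = (7 - 3)/(32 - 27) ≡ 4/5 mod 41. 5⁻¹ ≡ 33 (mod 41), so λ ≡ 9.
  x = λ² - 27 - 32 = 81 - 59 ≡ 22; y = λ·(27 - 22) - 3 ≡ 1. → (22, 1)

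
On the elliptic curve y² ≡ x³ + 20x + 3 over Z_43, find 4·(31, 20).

(41, 16)

Write P = (31, 20).
Repeated addition: build up to 4P.
2P: tangent at (31, 20): λ = (3·31² + 20)/(2·20) ≡ 22/40. 40⁻¹ ≡ 14 (mod 43) since 40·14 = 560 ≡ 1, so λ ≡ 22·14 ≡ 7.
  x = λ² - 31 - 31 = 49 - 62 ≡ 30; y = λ·(31 - 30) - 20 ≡ 30. → (30, 30)
3P: (30, 30) + (31, 20). λ = (20 - 30)/(31 - 30) ≡ 33/1 mod 43. 1⁻¹ ≡ 1 (mod 43), so λ ≡ 33.
  x = λ² - 30 - 31 = 1089 - 61 ≡ 39; y = λ·(30 - 39) - 30 ≡ 17. → (39, 17)
4P: (39, 17) + (31, 20). λ = (20 - 17)/(31 - 39) ≡ 3/35 mod 43. 35⁻¹ ≡ 16 (mod 43), so λ ≡ 5.
  x = λ² - 39 - 31 = 25 - 70 ≡ 41; y = λ·(39 - 41) - 17 ≡ 16. → (41, 16)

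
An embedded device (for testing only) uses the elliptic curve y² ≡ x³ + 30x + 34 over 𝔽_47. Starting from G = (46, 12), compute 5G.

(8, 9)

Double-and-add on 5 = (101)₂. Start with G = (46, 12) for the leading 1-bit.
double: tangent at (46, 12): λ = (3·46² + 30)/(2·12) ≡ 33/24. 24⁻¹ ≡ 2 (mod 47), so λ ≡ 33·2 ≡ 19.
  x = λ² - 46 - 46 = 361 - 92 ≡ 34; y = λ·(46 - 34) - 12 ≡ 28. → (34, 28)
double: tangent at (34, 28): λ = (3·34² + 30)/(2·28) ≡ 20/9. 9⁻¹ ≡ 21 (mod 47), so λ ≡ 20·21 ≡ 44.
  x = λ² - 34 - 34 = 1936 - 68 ≡ 35; y = λ·(34 - 35) - 28 ≡ 22. → (35, 22)
add G: (35, 22) + (46, 12). λ = (12 - 22)/(46 - 35) ≡ 37/11 mod 47. 11⁻¹ ≡ 30 (mod 47) since 11·30 = 330 ≡ 1, so λ ≡ 29.
  x = λ² - 35 - 46 = 841 - 81 ≡ 8; y = λ·(35 - 8) - 22 ≡ 9. → (8, 9)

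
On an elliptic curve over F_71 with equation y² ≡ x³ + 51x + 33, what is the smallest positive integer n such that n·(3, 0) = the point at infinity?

2P: (3, 0) + (3, 0): same x and y₁ ≡ -y₂, so the sum is the point at infinity.
2P = the point at infinity, so the order is 2.

2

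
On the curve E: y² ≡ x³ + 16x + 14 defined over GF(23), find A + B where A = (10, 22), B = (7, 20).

(9, 17)

(10, 22) + (7, 20). λ = (20 - 22)/(7 - 10) ≡ 21/20 mod 23. 20⁻¹ ≡ 15 (mod 23), so λ ≡ 16.
  x = λ² - 10 - 7 = 256 - 17 ≡ 9; y = λ·(10 - 9) - 22 ≡ 17. → (9, 17)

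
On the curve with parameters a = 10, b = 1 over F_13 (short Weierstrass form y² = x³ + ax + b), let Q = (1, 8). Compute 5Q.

(9, 1)

Repeated addition: build up to 5Q.
2Q: tangent at (1, 8): λ = (3·1² + 10)/(2·8) ≡ 0/3. 3⁻¹ ≡ 9 (mod 13), so λ ≡ 0·9 ≡ 0.
  x = λ² - 1 - 1 = 0 - 2 ≡ 11; y = λ·(1 - 11) - 8 ≡ 5. → (11, 5)
3Q: (11, 5) + (1, 8). λ = (8 - 5)/(1 - 11) ≡ 3/3 mod 13. 3⁻¹ ≡ 9 (mod 13), so λ ≡ 1.
  x = λ² - 11 - 1 = 1 - 12 ≡ 2; y = λ·(11 - 2) - 5 ≡ 4. → (2, 4)
4Q: (2, 4) + (1, 8). λ = (8 - 4)/(1 - 2) ≡ 4/12 mod 13. 12⁻¹ ≡ 12 (mod 13) since 12·12 = 144 ≡ 1, so λ ≡ 9.
  x = λ² - 2 - 1 = 81 - 3 ≡ 0; y = λ·(2 - 0) - 4 ≡ 1. → (0, 1)
5Q: (0, 1) + (1, 8). λ = (8 - 1)/(1 - 0) ≡ 7/1 mod 13. 1⁻¹ ≡ 1 (mod 13) since 1·1 = 1 ≡ 1, so λ ≡ 7.
  x = λ² - 0 - 1 = 49 - 1 ≡ 9; y = λ·(0 - 9) - 1 ≡ 1. → (9, 1)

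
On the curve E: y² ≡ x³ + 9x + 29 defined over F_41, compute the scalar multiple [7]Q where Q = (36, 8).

Double-and-add on 7 = (111)₂. Start with Q = (36, 8) for the leading 1-bit.
double: tangent at (36, 8): λ = (3·36² + 9)/(2·8) ≡ 2/16. 16⁻¹ ≡ 18 (mod 41), so λ ≡ 2·18 ≡ 36.
  x = λ² - 36 - 36 = 1296 - 72 ≡ 35; y = λ·(36 - 35) - 8 ≡ 28. → (35, 28)
add Q: (35, 28) + (36, 8). λ = (8 - 28)/(36 - 35) ≡ 21/1 mod 41. 1⁻¹ ≡ 1 (mod 41), so λ ≡ 21.
  x = λ² - 35 - 36 = 441 - 71 ≡ 1; y = λ·(35 - 1) - 28 ≡ 30. → (1, 30)
double: tangent at (1, 30): λ = (3·1² + 9)/(2·30) ≡ 12/19. 19⁻¹ ≡ 13 (mod 41), so λ ≡ 12·13 ≡ 33.
  x = λ² - 1 - 1 = 1089 - 2 ≡ 21; y = λ·(1 - 21) - 30 ≡ 7. → (21, 7)
add Q: (21, 7) + (36, 8). λ = (8 - 7)/(36 - 21) ≡ 1/15 mod 41. 15⁻¹ ≡ 11 (mod 41), so λ ≡ 11.
  x = λ² - 21 - 36 = 121 - 57 ≡ 23; y = λ·(21 - 23) - 7 ≡ 12. → (23, 12)

(23, 12)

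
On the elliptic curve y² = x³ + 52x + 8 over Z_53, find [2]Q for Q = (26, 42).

(10, 16)

tangent at (26, 42): λ = (3·26² + 52)/(2·42) ≡ 13/31. 31⁻¹ ≡ 12 (mod 53), so λ ≡ 13·12 ≡ 50.
  x = λ² - 26 - 26 = 2500 - 52 ≡ 10; y = λ·(26 - 10) - 42 ≡ 16. → (10, 16)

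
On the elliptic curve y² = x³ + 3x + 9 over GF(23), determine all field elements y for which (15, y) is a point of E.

x³ + 3x + 9 = 3429 ≡ 2 (mod 23).
Square roots of 2 mod 23: 5 and 18 (since 5² = 25 ≡ 2).

5, 18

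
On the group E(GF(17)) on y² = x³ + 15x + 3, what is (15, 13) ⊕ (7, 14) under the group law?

(16, 2)

(15, 13) + (7, 14). λ = (14 - 13)/(7 - 15) ≡ 1/9 mod 17. 9⁻¹ ≡ 2 (mod 17) since 9·2 = 18 ≡ 1, so λ ≡ 2.
  x = λ² - 15 - 7 = 4 - 22 ≡ 16; y = λ·(15 - 16) - 13 ≡ 2. → (16, 2)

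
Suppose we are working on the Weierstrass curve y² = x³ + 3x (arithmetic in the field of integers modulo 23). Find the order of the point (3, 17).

2P: tangent at (3, 17): λ = (3·3² + 3)/(2·17) ≡ 7/11. 11⁻¹ ≡ 21 (mod 23) since 11·21 = 231 ≡ 1, so λ ≡ 7·21 ≡ 9.
  x = λ² - 3 - 3 = 81 - 6 ≡ 6; y = λ·(3 - 6) - 17 ≡ 2. → (6, 2)
3P: (6, 2) + (3, 17). λ = (17 - 2)/(3 - 6) ≡ 15/20 mod 23. 20⁻¹ ≡ 15 (mod 23) since 20·15 = 300 ≡ 1, so λ ≡ 18.
  x = λ² - 6 - 3 = 324 - 9 ≡ 16; y = λ·(6 - 16) - 2 ≡ 2. → (16, 2)
4P: (16, 2) + (3, 17). λ = (17 - 2)/(3 - 16) ≡ 15/10 mod 23. 10⁻¹ ≡ 7 (mod 23), so λ ≡ 13.
  x = λ² - 16 - 3 = 169 - 19 ≡ 12; y = λ·(16 - 12) - 2 ≡ 4. → (12, 4)
5P: (12, 4) + (3, 17). λ = (17 - 4)/(3 - 12) ≡ 13/14 mod 23. 14⁻¹ ≡ 5 (mod 23) since 14·5 = 70 ≡ 1, so λ ≡ 19.
  x = λ² - 12 - 3 = 361 - 15 ≡ 1; y = λ·(12 - 1) - 4 ≡ 21. → (1, 21)
6P: (1, 21) + (3, 17). λ = (17 - 21)/(3 - 1) ≡ 19/2 mod 23. 2⁻¹ ≡ 12 (mod 23), so λ ≡ 21.
  x = λ² - 1 - 3 = 441 - 4 ≡ 0; y = λ·(1 - 0) - 21 ≡ 0. → (0, 0)
7P: (0, 0) + (3, 17). λ = (17 - 0)/(3 - 0) ≡ 17/3 mod 23. 3⁻¹ ≡ 8 (mod 23) since 3·8 = 24 ≡ 1, so λ ≡ 21.
  x = λ² - 0 - 3 = 441 - 3 ≡ 1; y = λ·(0 - 1) - 0 ≡ 2. → (1, 2)
8P: (1, 2) + (3, 17). λ = (17 - 2)/(3 - 1) ≡ 15/2 mod 23. 2⁻¹ ≡ 12 (mod 23), so λ ≡ 19.
  x = λ² - 1 - 3 = 361 - 4 ≡ 12; y = λ·(1 - 12) - 2 ≡ 19. → (12, 19)
9P: (12, 19) + (3, 17). λ = (17 - 19)/(3 - 12) ≡ 21/14 mod 23. 14⁻¹ ≡ 5 (mod 23) since 14·5 = 70 ≡ 1, so λ ≡ 13.
  x = λ² - 12 - 3 = 169 - 15 ≡ 16; y = λ·(12 - 16) - 19 ≡ 21. → (16, 21)
10P: (16, 21) + (3, 17). λ = (17 - 21)/(3 - 16) ≡ 19/10 mod 23. 10⁻¹ ≡ 7 (mod 23) since 10·7 = 70 ≡ 1, so λ ≡ 18.
  x = λ² - 16 - 3 = 324 - 19 ≡ 6; y = λ·(16 - 6) - 21 ≡ 21. → (6, 21)
11P: (6, 21) + (3, 17). λ = (17 - 21)/(3 - 6) ≡ 19/20 mod 23. 20⁻¹ ≡ 15 (mod 23), so λ ≡ 9.
  x = λ² - 6 - 3 = 81 - 9 ≡ 3; y = λ·(6 - 3) - 21 ≡ 6. → (3, 6)
12P: (3, 6) + (3, 17): same x and y₁ ≡ -y₂, so the sum is ∞.
12P = ∞, so the order is 12.

12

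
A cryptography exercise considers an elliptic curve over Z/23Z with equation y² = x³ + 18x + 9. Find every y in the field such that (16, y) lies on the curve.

0

x³ + 18x + 9 = 4393 ≡ 0 (mod 23).
Only y = 0 satisfies y² ≡ 0.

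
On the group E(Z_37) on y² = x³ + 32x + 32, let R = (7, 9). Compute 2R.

tangent at (7, 9): λ = (3·7² + 32)/(2·9) ≡ 31/18. 18⁻¹ ≡ 35 (mod 37) since 18·35 = 630 ≡ 1, so λ ≡ 31·35 ≡ 12.
  x = λ² - 7 - 7 = 144 - 14 ≡ 19; y = λ·(7 - 19) - 9 ≡ 32. → (19, 32)

(19, 32)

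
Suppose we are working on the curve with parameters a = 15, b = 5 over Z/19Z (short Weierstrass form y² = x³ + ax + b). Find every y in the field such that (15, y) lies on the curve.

x³ + 15x + 5 = 3605 ≡ 14 (mod 19).
14 is a non-residue mod 19; no y exists.

none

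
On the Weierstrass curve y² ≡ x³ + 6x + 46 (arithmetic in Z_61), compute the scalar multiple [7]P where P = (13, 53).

Double-and-add on 7 = (111)₂. Start with P = (13, 53) for the leading 1-bit.
double: tangent at (13, 53): λ = (3·13² + 6)/(2·53) ≡ 25/45. 45⁻¹ ≡ 19 (mod 61), so λ ≡ 25·19 ≡ 48.
  x = λ² - 13 - 13 = 2304 - 26 ≡ 21; y = λ·(13 - 21) - 53 ≡ 51. → (21, 51)
add P: (21, 51) + (13, 53). λ = (53 - 51)/(13 - 21) ≡ 2/53 mod 61. 53⁻¹ ≡ 38 (mod 61), so λ ≡ 15.
  x = λ² - 21 - 13 = 225 - 34 ≡ 8; y = λ·(21 - 8) - 51 ≡ 22. → (8, 22)
double: tangent at (8, 22): λ = (3·8² + 6)/(2·22) ≡ 15/44. 44⁻¹ ≡ 43 (mod 61), so λ ≡ 15·43 ≡ 35.
  x = λ² - 8 - 8 = 1225 - 16 ≡ 50; y = λ·(8 - 50) - 22 ≡ 33. → (50, 33)
add P: (50, 33) + (13, 53). λ = (53 - 33)/(13 - 50) ≡ 20/24 mod 61. 24⁻¹ ≡ 28 (mod 61) since 24·28 = 672 ≡ 1, so λ ≡ 11.
  x = λ² - 50 - 13 = 121 - 63 ≡ 58; y = λ·(50 - 58) - 33 ≡ 1. → (58, 1)

(58, 1)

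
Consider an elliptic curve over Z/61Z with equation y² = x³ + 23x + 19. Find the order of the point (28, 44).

2P: tangent at (28, 44): λ = (3·28² + 23)/(2·44) ≡ 57/27. 27⁻¹ ≡ 52 (mod 61) since 27·52 = 1404 ≡ 1, so λ ≡ 57·52 ≡ 36.
  x = λ² - 28 - 28 = 1296 - 56 ≡ 20; y = λ·(28 - 20) - 44 ≡ 0. → (20, 0)
3P: (20, 0) + (28, 44). λ = (44 - 0)/(28 - 20) ≡ 44/8 mod 61. 8⁻¹ ≡ 23 (mod 61), so λ ≡ 36.
  x = λ² - 20 - 28 = 1296 - 48 ≡ 28; y = λ·(20 - 28) - 0 ≡ 17. → (28, 17)
4P: (28, 17) + (28, 44): same x and y₁ ≡ -y₂, so the sum is O.
4P = O, so the order is 4.

4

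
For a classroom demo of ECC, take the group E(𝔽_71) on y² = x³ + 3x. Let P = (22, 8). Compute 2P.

tangent at (22, 8): λ = (3·22² + 3)/(2·8) ≡ 35/16. 16⁻¹ ≡ 40 (mod 71) since 16·40 = 640 ≡ 1, so λ ≡ 35·40 ≡ 51.
  x = λ² - 22 - 22 = 2601 - 44 ≡ 1; y = λ·(22 - 1) - 8 ≡ 69. → (1, 69)

(1, 69)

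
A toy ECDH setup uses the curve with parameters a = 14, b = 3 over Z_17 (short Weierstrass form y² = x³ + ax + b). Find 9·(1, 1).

(7, 11)

Write Q = (1, 1).
Double-and-add on 9 = (1001)₂. Start with Q = (1, 1) for the leading 1-bit.
double: tangent at (1, 1): λ = (3·1² + 14)/(2·1) ≡ 0/2. 2⁻¹ ≡ 9 (mod 17) since 2·9 = 18 ≡ 1, so λ ≡ 0·9 ≡ 0.
  x = λ² - 1 - 1 = 0 - 2 ≡ 15; y = λ·(1 - 15) - 1 ≡ 16. → (15, 16)
double: tangent at (15, 16): λ = (3·15² + 14)/(2·16) ≡ 9/15. 15⁻¹ ≡ 8 (mod 17), so λ ≡ 9·8 ≡ 4.
  x = λ² - 15 - 15 = 16 - 30 ≡ 3; y = λ·(15 - 3) - 16 ≡ 15. → (3, 15)
double: tangent at (3, 15): λ = (3·3² + 14)/(2·15) ≡ 7/13. 13⁻¹ ≡ 4 (mod 17) since 13·4 = 52 ≡ 1, so λ ≡ 7·4 ≡ 11.
  x = λ² - 3 - 3 = 121 - 6 ≡ 13; y = λ·(3 - 13) - 15 ≡ 11. → (13, 11)
add Q: (13, 11) + (1, 1). λ = (1 - 11)/(1 - 13) ≡ 7/5 mod 17. 5⁻¹ ≡ 7 (mod 17), so λ ≡ 15.
  x = λ² - 13 - 1 = 225 - 14 ≡ 7; y = λ·(13 - 7) - 11 ≡ 11. → (7, 11)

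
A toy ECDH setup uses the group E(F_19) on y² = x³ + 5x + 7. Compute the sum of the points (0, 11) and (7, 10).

(0, 11) + (7, 10). λ = (10 - 11)/(7 - 0) ≡ 18/7 mod 19. 7⁻¹ ≡ 11 (mod 19) since 7·11 = 77 ≡ 1, so λ ≡ 8.
  x = λ² - 0 - 7 = 64 - 7 ≡ 0; y = λ·(0 - 0) - 11 ≡ 8. → (0, 8)

(0, 8)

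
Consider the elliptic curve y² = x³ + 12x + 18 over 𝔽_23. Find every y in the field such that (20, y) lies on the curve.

x³ + 12x + 18 = 8258 ≡ 1 (mod 23).
Square roots of 1 mod 23: 1 and 22 (since 1² = 1 ≡ 1).

1, 22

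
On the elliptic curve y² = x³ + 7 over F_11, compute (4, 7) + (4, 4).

The two points share x = 4 and their y-coordinates satisfy 7 + 4 ≡ 0 (mod 11), so they are inverses. Their sum is ∞.

O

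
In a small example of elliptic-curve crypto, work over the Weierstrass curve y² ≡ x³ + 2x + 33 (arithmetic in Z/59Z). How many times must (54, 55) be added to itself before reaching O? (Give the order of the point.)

2P: tangent at (54, 55): λ = (3·54² + 2)/(2·55) ≡ 18/51. 51⁻¹ ≡ 22 (mod 59) since 51·22 = 1122 ≡ 1, so λ ≡ 18·22 ≡ 42.
  x = λ² - 54 - 54 = 1764 - 108 ≡ 4; y = λ·(54 - 4) - 55 ≡ 39. → (4, 39)
3P: (4, 39) + (54, 55). λ = (55 - 39)/(54 - 4) ≡ 16/50 mod 59. 50⁻¹ ≡ 13 (mod 59), so λ ≡ 31.
  x = λ² - 4 - 54 = 961 - 58 ≡ 18; y = λ·(4 - 18) - 39 ≡ 58. → (18, 58)
4P: (18, 58) + (54, 55). λ = (55 - 58)/(54 - 18) ≡ 56/36 mod 59. 36⁻¹ ≡ 41 (mod 59), so λ ≡ 54.
  x = λ² - 18 - 54 = 2916 - 72 ≡ 12; y = λ·(18 - 12) - 58 ≡ 30. → (12, 30)
5P: (12, 30) + (54, 55). λ = (55 - 30)/(54 - 12) ≡ 25/42 mod 59. 42⁻¹ ≡ 52 (mod 59), so λ ≡ 2.
  x = λ² - 12 - 54 = 4 - 66 ≡ 56; y = λ·(12 - 56) - 30 ≡ 0. → (56, 0)
6P: (56, 0) + (54, 55). λ = (55 - 0)/(54 - 56) ≡ 55/57 mod 59. 57⁻¹ ≡ 29 (mod 59), so λ ≡ 2.
  x = λ² - 56 - 54 = 4 - 110 ≡ 12; y = λ·(56 - 12) - 0 ≡ 29. → (12, 29)
7P: (12, 29) + (54, 55). λ = (55 - 29)/(54 - 12) ≡ 26/42 mod 59. 42⁻¹ ≡ 52 (mod 59) since 42·52 = 2184 ≡ 1, so λ ≡ 54.
  x = λ² - 12 - 54 = 2916 - 66 ≡ 18; y = λ·(12 - 18) - 29 ≡ 1. → (18, 1)
8P: (18, 1) + (54, 55). λ = (55 - 1)/(54 - 18) ≡ 54/36 mod 59. 36⁻¹ ≡ 41 (mod 59) since 36·41 = 1476 ≡ 1, so λ ≡ 31.
  x = λ² - 18 - 54 = 961 - 72 ≡ 4; y = λ·(18 - 4) - 1 ≡ 20. → (4, 20)
9P: (4, 20) + (54, 55). λ = (55 - 20)/(54 - 4) ≡ 35/50 mod 59. 50⁻¹ ≡ 13 (mod 59) since 50·13 = 650 ≡ 1, so λ ≡ 42.
  x = λ² - 4 - 54 = 1764 - 58 ≡ 54; y = λ·(4 - 54) - 20 ≡ 4. → (54, 4)
10P: (54, 4) + (54, 55): same x and y₁ ≡ -y₂, so the sum is O.
10P = O, so the order is 10.

10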